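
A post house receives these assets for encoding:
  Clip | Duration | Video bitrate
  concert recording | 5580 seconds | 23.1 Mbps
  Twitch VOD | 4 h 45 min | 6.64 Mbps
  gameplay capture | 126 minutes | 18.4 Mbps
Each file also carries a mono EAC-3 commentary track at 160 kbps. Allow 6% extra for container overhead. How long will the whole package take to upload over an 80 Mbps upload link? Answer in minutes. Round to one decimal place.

Audio: 160 kbps = 0.160 Mbps.
concert recording: 23.260 Mbps × 5580 s × 1.06 = 137578.2 Mb
Twitch VOD: 6.800 Mbps × 17100 s × 1.06 = 123256.8 Mb
gameplay capture: 18.560 Mbps × 7560 s × 1.06 = 148732.4 Mb
Total: 409567.5 Mb = 51195.9 MB.
At 80 Mbps: 409567.5 / 80 = 5120 s ≈ 85.3 minutes.

85.3 minutes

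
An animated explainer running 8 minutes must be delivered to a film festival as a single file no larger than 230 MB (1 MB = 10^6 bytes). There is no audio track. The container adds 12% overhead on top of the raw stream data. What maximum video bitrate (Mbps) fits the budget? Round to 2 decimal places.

Budget: 230 MB = 1840.0 Mb.
Stream payload after overhead: 1840.0 / 1.12 = 1642.9 Mb.
8 min = 480 s
Total bitrate budget: 1642.9 Mb / 480 s = 3.423 Mbps.

3.42 Mbps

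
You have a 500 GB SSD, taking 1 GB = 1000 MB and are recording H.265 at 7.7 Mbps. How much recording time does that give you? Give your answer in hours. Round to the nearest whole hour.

Capacity: 500 GB = 4,000,000 Mb.
Recording time: 4,000,000 / 7.700 = 519,481 s ≈ 144 hours.

144 hours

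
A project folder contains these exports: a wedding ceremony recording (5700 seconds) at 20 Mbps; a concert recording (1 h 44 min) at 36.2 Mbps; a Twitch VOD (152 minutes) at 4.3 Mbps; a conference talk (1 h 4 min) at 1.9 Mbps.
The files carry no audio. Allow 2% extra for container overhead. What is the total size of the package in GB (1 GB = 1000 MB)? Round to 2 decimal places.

wedding ceremony recording: 20.000 Mbps × 5700 s × 1.02 = 116280.0 Mb
concert recording: 36.200 Mbps × 6240 s × 1.02 = 230405.8 Mb
Twitch VOD: 4.300 Mbps × 9120 s × 1.02 = 40000.3 Mb
conference talk: 1.900 Mbps × 3840 s × 1.02 = 7441.9 Mb
Total: 394128.0 Mb = 49266.0 MB.
= 49.27 GB.

49.27 GB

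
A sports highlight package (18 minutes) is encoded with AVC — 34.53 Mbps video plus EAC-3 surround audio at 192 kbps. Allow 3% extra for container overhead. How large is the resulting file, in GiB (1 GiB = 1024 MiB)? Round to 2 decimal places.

4.50 GiB

18 min = 1080 s
Audio: 192 kbps = 0.192 Mbps.
Total bitrate: 34.53 + 0.192 = 34.722 Mbps.
Stream data: 34.722 Mbps × 1080 s = 37499.8 Mb.
With 3% container overhead: ×1.03.
38,625 Mb = 4,828,094,100 bytes ÷ 1,073,741,824 = 4.497 GiB.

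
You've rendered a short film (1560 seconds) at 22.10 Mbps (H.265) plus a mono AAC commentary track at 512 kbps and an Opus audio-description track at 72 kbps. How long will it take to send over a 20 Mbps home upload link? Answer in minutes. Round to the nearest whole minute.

Audio total: 512 + 72 = 584 kbps = 0.584 Mbps.
Total bitrate: 22.684 Mbps.
File: 22.684 Mbps × 1560 s = 35387.0 Mb.
At 20 Mbps: 35387.0 / 20 = 1769.4 s ≈ 29.5 minutes.

29 minutes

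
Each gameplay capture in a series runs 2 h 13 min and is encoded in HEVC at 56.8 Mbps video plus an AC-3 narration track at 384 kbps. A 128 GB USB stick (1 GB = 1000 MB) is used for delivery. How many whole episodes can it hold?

2

2 h 13 min = 133 min = 7980 s
Audio: 384 kbps = 0.384 Mbps.
Total bitrate: 57.184 Mbps.
Per item: 57.184 Mbps × 7980 s = 456,328 Mb = 57,041 MB.
Capacity: 128 GB = 1,024,000 Mb; 2.24 items → 2 complete.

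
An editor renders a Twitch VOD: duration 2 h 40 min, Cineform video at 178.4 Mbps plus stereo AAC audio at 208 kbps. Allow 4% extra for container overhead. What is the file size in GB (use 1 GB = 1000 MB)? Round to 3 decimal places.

2 h 40 min = 160 min = 9600 s
Audio: 208 kbps = 0.208 Mbps.
Total bitrate: 178.4 + 0.208 = 178.608 Mbps.
Stream data: 178.608 Mbps × 9600 s = 1714636.8 Mb.
With 4% container overhead: ×1.04.
1,783,222 Mb ÷ 8 = 222,903 MB → 222.9 GB.

222.903 GB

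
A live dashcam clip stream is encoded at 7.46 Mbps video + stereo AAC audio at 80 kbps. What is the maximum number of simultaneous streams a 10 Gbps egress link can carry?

1326

Audio: 80 kbps = 0.080 Mbps.
Per-viewer media rate: 7.540 Mbps.
10 Gbps = 10,000 Mbps; 10,000 / 7.540 = 1326.26 → 1326 viewers.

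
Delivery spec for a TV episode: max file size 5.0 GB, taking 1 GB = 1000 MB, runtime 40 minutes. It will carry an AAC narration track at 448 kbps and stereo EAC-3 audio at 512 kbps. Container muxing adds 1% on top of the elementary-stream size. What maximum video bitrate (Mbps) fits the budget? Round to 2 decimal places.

Budget: 5.0 GB = 40000.0 Mb.
Stream payload after overhead: 40000.0 / 1.01 = 39604.0 Mb.
40 min = 2400 s
Total bitrate budget: 39604.0 Mb / 2400 s = 16.502 Mbps.
Audio total: 448 + 512 = 960 kbps = 0.960 Mbps.
Video: 16.502 − 0.960 = 15.542 Mbps.

15.54 Mbps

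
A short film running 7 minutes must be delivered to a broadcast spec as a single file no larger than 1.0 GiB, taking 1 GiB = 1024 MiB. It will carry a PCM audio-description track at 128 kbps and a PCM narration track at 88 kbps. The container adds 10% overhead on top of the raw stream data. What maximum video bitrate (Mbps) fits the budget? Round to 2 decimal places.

Budget: 1.0 GiB = 8589.9 Mb.
Stream payload after overhead: 8589.9 / 1.10 = 7809.0 Mb.
7 min = 420 s
Total bitrate budget: 7809.0 Mb / 420 s = 18.593 Mbps.
Audio total: 128 + 88 = 216 kbps = 0.216 Mbps.
Video: 18.593 − 0.216 = 18.377 Mbps.

18.38 Mbps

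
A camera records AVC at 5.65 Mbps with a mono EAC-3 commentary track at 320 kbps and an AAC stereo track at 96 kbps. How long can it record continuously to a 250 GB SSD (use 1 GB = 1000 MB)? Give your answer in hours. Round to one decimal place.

Audio total: 320 + 96 = 416 kbps = 0.416 Mbps.
Total bitrate: 5.65 + 0.416 = 6.066 Mbps.
Capacity: 250 GB = 2,000,000 Mb.
Recording time: 2,000,000 / 6.066 = 329,707 s ≈ 91.6 hours.

91.6 hours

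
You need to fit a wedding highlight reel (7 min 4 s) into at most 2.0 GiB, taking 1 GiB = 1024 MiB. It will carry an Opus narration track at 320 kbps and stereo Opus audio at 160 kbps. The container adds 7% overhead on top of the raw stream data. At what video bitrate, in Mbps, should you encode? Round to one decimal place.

Budget: 2.0 GiB = 17179.9 Mb.
Stream payload after overhead: 17179.9 / 1.07 = 16056.0 Mb.
7 min 4 s = 424 s
Total bitrate budget: 16056.0 Mb / 424 s = 37.868 Mbps.
Audio total: 320 + 160 = 480 kbps = 0.480 Mbps.
Video: 37.868 − 0.480 = 37.388 Mbps.

37.4 Mbps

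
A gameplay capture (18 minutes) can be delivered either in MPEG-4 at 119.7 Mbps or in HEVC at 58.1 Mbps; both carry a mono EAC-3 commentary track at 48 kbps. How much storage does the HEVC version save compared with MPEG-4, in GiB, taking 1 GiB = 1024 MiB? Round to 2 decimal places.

18 min = 1080 s
Audio: 48 kbps = 0.048 Mbps.
MPEG-4: 119.748 Mbps × 1080 s = 129327.8 Mb = 15.056 GiB.
HEVC: 58.148 Mbps × 1080 s = 62799.8 Mb = 7.311 GiB.
Saving: 15.056 − 7.311 = 7.745 GiB.

7.74 GiB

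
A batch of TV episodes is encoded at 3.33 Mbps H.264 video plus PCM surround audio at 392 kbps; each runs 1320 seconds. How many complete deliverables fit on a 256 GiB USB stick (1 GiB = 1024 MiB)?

447

Audio: 392 kbps = 0.392 Mbps.
Total bitrate: 3.722 Mbps.
Per item: 3.722 Mbps × 1320 s = 4,913 Mb = 614.1 MB.
Capacity: 256 GiB = 2,199,023 Mb; 447.59 items → 447 complete.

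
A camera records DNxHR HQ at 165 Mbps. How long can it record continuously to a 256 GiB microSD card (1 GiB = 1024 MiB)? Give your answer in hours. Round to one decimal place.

3.7 hours

Capacity: 256 GiB = 2,199,023 Mb.
Recording time: 2,199,023 / 165.000 = 13,327 s ≈ 3.70 hours.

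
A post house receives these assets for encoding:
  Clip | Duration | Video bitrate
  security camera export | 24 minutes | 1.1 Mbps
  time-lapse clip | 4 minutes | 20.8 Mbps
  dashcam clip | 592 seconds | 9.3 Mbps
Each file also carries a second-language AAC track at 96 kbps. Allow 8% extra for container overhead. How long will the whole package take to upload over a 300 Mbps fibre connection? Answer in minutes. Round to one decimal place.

Audio: 96 kbps = 0.096 Mbps.
security camera export: 1.196 Mbps × 1440 s × 1.08 = 1860.0 Mb
time-lapse clip: 20.896 Mbps × 240 s × 1.08 = 5416.2 Mb
dashcam clip: 9.396 Mbps × 592 s × 1.08 = 6007.4 Mb
Total: 13283.7 Mb = 1660.5 MB.
At 300 Mbps: 13283.7 / 300 = 44 s ≈ 0.738 minutes.

0.7 minutes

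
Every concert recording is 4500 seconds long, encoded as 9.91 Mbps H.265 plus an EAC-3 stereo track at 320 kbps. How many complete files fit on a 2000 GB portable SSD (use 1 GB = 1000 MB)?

347

Audio: 320 kbps = 0.320 Mbps.
Total bitrate: 10.230 Mbps.
Per item: 10.230 Mbps × 4500 s = 46,035 Mb = 5,754 MB.
Capacity: 2000 GB = 16,000,000 Mb; 347.56 items → 347 complete.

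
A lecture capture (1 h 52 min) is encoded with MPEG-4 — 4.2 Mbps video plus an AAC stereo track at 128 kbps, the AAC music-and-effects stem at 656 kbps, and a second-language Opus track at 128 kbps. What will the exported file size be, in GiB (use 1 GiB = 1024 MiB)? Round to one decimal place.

1 h 52 min = 112 min = 6720 s
Audio total: 128 + 656 + 128 = 912 kbps = 0.912 Mbps.
Total bitrate: 4.2 + 0.912 = 5.112 Mbps.
Stream data: 5.112 Mbps × 6720 s = 34352.6 Mb.
34,353 Mb = 4,294,080,000 bytes ÷ 1,073,741,824 = 3.999 GiB.

4.0 GiB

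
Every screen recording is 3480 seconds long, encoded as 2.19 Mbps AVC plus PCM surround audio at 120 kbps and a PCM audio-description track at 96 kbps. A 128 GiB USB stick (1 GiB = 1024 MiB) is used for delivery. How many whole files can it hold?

131

Audio total: 120 + 96 = 216 kbps = 0.216 Mbps.
Total bitrate: 2.406 Mbps.
Per item: 2.406 Mbps × 3480 s = 8,373 Mb = 1,047 MB.
Capacity: 128 GiB = 1,099,512 Mb; 131.32 items → 131 complete.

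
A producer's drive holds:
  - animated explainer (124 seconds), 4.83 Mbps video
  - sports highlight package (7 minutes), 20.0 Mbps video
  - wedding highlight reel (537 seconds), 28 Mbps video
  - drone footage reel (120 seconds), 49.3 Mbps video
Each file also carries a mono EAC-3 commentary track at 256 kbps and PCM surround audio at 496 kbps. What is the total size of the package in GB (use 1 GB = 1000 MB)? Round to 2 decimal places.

3.86 GB

Audio total: 256 + 496 = 752 kbps = 0.752 Mbps.
animated explainer: 5.582 Mbps × 124 s = 692.2 Mb
sports highlight package: 20.752 Mbps × 420 s = 8715.8 Mb
wedding highlight reel: 28.752 Mbps × 537 s = 15439.8 Mb
drone footage reel: 50.052 Mbps × 120 s = 6006.2 Mb
Total: 30854.1 Mb = 3856.8 MB.
= 3.857 GB.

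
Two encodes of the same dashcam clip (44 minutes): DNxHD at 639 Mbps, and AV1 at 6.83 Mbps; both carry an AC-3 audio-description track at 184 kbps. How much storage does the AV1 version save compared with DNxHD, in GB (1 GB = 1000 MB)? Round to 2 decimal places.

44 min = 2640 s
Audio: 184 kbps = 0.184 Mbps.
DNxHD: 639.184 Mbps × 2640 s = 1687445.8 Mb = 210.931 GB.
AV1: 7.014 Mbps × 2640 s = 18517.0 Mb = 2.315 GB.
Saving: 210.931 − 2.315 = 208.616 GB.

208.62 GB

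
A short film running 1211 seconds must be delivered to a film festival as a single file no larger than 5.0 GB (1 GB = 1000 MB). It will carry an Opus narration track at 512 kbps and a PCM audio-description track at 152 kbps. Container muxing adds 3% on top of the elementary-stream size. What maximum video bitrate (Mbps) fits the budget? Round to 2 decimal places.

Budget: 5.0 GB = 40000.0 Mb.
Stream payload after overhead: 40000.0 / 1.03 = 38835.0 Mb.
Total bitrate budget: 38835.0 Mb / 1211 s = 32.068 Mbps.
Audio total: 512 + 152 = 664 kbps = 0.664 Mbps.
Video: 32.068 − 0.664 = 31.404 Mbps.

31.40 Mbps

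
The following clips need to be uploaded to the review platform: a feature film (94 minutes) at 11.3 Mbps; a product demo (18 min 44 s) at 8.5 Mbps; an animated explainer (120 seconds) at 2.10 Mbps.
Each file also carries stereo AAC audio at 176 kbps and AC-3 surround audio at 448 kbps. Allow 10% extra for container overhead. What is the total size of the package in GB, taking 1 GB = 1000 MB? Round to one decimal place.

10.7 GB

Audio total: 176 + 448 = 624 kbps = 0.624 Mbps.
feature film: 11.924 Mbps × 5640 s × 1.10 = 73976.5 Mb
product demo: 9.124 Mbps × 1124 s × 1.10 = 11280.9 Mb
animated explainer: 2.724 Mbps × 120 s × 1.10 = 359.6 Mb
Total: 85617.0 Mb = 10702.1 MB.
= 10.70 GB.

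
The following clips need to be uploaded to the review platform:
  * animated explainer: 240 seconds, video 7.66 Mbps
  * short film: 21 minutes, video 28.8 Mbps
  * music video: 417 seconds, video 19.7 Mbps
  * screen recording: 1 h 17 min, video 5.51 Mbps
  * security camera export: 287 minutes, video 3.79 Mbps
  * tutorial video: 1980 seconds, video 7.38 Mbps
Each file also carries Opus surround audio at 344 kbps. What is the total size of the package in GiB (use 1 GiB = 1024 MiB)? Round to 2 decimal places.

18.69 GiB

Audio: 344 kbps = 0.344 Mbps.
animated explainer: 8.004 Mbps × 240 s = 1921.0 Mb
short film: 29.144 Mbps × 1260 s = 36721.4 Mb
music video: 20.044 Mbps × 417 s = 8358.3 Mb
screen recording: 5.854 Mbps × 4620 s = 27045.5 Mb
security camera export: 4.134 Mbps × 17220 s = 71187.5 Mb
tutorial video: 7.724 Mbps × 1980 s = 15293.5 Mb
Total: 160527.2 Mb = 20065.9 MB.
= 18.69 GiB.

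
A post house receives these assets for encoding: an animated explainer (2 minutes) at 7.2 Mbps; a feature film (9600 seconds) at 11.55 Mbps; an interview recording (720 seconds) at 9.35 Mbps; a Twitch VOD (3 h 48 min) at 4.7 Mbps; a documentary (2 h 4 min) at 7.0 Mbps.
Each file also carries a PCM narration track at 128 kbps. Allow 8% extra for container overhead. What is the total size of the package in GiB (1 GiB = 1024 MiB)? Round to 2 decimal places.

Audio: 128 kbps = 0.128 Mbps.
animated explainer: 7.328 Mbps × 120 s × 1.08 = 949.7 Mb
feature film: 11.678 Mbps × 9600 s × 1.08 = 121077.5 Mb
interview recording: 9.478 Mbps × 720 s × 1.08 = 7370.1 Mb
Twitch VOD: 4.828 Mbps × 13680 s × 1.08 = 71330.8 Mb
documentary: 7.128 Mbps × 7440 s × 1.08 = 57274.9 Mb
Total: 258003.0 Mb = 32250.4 MB.
= 30.04 GiB.

30.04 GiB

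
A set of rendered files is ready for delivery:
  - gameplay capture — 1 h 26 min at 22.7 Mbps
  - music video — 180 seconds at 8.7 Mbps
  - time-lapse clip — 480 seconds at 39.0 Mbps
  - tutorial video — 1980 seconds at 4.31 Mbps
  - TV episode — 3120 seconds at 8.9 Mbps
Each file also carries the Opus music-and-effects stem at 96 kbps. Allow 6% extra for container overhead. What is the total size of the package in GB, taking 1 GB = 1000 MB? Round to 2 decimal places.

23.16 GB

Audio: 96 kbps = 0.096 Mbps.
gameplay capture: 22.796 Mbps × 5160 s × 1.06 = 124685.0 Mb
music video: 8.796 Mbps × 180 s × 1.06 = 1678.3 Mb
time-lapse clip: 39.096 Mbps × 480 s × 1.06 = 19892.0 Mb
tutorial video: 4.406 Mbps × 1980 s × 1.06 = 9247.3 Mb
TV episode: 8.996 Mbps × 3120 s × 1.06 = 29751.6 Mb
Total: 185254.2 Mb = 23156.8 MB.
= 23.16 GB.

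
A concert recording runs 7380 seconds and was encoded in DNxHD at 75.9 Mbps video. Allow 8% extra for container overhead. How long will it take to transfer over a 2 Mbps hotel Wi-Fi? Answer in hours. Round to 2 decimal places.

File: 75.900 Mbps × 7380 s = 560142.0 Mb.
With 8% container overhead: ×1.08. → 604953.4 Mb.
At 2 Mbps: 604953.4 / 2 = 302476.7 s ≈ 84 hours.

84.02 hours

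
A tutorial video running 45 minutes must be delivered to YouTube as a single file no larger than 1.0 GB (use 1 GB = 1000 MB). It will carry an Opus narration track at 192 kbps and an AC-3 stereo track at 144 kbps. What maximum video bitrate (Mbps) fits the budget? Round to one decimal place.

Budget: 1.0 GB = 8000.0 Mb.
45 min = 2700 s
Total bitrate budget: 8000.0 Mb / 2700 s = 2.963 Mbps.
Audio total: 192 + 144 = 336 kbps = 0.336 Mbps.
Video: 2.963 − 0.336 = 2.627 Mbps.

2.6 Mbps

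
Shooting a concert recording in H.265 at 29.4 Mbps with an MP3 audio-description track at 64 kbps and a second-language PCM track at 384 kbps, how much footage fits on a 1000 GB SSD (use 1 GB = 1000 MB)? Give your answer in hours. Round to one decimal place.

74.5 hours

Audio total: 64 + 384 = 448 kbps = 0.448 Mbps.
Total bitrate: 29.4 + 0.448 = 29.848 Mbps.
Capacity: 1000 GB = 8,000,000 Mb.
Recording time: 8,000,000 / 29.848 = 268,025 s ≈ 74.5 hours.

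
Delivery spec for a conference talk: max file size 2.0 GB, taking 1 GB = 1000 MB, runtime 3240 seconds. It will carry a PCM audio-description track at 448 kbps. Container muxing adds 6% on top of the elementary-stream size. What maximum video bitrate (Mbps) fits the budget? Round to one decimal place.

Budget: 2.0 GB = 16000.0 Mb.
Stream payload after overhead: 16000.0 / 1.06 = 15094.3 Mb.
Total bitrate budget: 15094.3 Mb / 3240 s = 4.659 Mbps.
Audio: 448 kbps = 0.448 Mbps.
Video: 4.659 − 0.448 = 4.211 Mbps.

4.2 Mbps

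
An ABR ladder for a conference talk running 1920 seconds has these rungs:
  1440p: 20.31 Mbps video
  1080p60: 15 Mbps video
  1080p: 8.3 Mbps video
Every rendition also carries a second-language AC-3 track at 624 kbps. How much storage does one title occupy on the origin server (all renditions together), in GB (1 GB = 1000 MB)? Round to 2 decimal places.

Audio: 624 kbps = 0.624 Mbps.
Sum of rendition bitrates: (20.31+0.624) + (15+0.624) + (8.3+0.624) = 45.482 Mbps.
× 1920 s = 87,325 Mb = 10,916 MB = 10.92 GB.

10.92 GB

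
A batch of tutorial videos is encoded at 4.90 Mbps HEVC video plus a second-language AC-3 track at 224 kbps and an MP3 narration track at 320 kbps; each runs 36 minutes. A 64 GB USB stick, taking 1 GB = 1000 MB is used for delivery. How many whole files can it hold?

43

36 min = 2160 s
Audio total: 224 + 320 = 544 kbps = 0.544 Mbps.
Total bitrate: 5.444 Mbps.
Per item: 5.444 Mbps × 2160 s = 11,759 Mb = 1,470 MB.
Capacity: 64 GB = 512,000 Mb; 43.54 items → 43 complete.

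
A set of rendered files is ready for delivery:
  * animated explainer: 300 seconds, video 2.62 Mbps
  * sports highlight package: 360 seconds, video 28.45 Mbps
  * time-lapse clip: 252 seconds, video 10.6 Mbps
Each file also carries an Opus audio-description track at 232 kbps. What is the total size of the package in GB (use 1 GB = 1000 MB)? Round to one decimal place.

1.7 GB

Audio: 232 kbps = 0.232 Mbps.
animated explainer: 2.852 Mbps × 300 s = 855.6 Mb
sports highlight package: 28.682 Mbps × 360 s = 10325.5 Mb
time-lapse clip: 10.832 Mbps × 252 s = 2729.7 Mb
Total: 13910.8 Mb = 1738.8 MB.
= 1.739 GB.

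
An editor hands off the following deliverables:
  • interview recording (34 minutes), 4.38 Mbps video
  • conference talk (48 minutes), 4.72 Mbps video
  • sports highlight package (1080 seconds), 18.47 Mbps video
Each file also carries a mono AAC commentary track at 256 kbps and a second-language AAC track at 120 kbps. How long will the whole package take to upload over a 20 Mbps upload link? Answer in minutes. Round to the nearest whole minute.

Audio total: 256 + 120 = 376 kbps = 0.376 Mbps.
interview recording: 4.756 Mbps × 2040 s = 9702.2 Mb
conference talk: 5.096 Mbps × 2880 s = 14676.5 Mb
sports highlight package: 18.846 Mbps × 1080 s = 20353.7 Mb
Total: 44732.4 Mb = 5591.6 MB.
At 20 Mbps: 44732.4 / 20 = 2237 s ≈ 37.3 minutes.

37 minutes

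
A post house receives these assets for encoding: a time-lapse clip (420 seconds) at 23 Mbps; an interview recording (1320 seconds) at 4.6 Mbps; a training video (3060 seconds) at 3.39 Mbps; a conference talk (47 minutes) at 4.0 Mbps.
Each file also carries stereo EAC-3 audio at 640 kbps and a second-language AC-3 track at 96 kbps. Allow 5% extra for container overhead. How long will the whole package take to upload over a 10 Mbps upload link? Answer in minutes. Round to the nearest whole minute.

Audio total: 640 + 96 = 736 kbps = 0.736 Mbps.
time-lapse clip: 23.736 Mbps × 420 s × 1.05 = 10467.6 Mb
interview recording: 5.336 Mbps × 1320 s × 1.05 = 7395.7 Mb
training video: 4.126 Mbps × 3060 s × 1.05 = 13256.8 Mb
conference talk: 4.736 Mbps × 2820 s × 1.05 = 14023.3 Mb
Total: 45143.4 Mb = 5642.9 MB.
At 10 Mbps: 45143.4 / 10 = 4514 s ≈ 75.2 minutes.

75 minutes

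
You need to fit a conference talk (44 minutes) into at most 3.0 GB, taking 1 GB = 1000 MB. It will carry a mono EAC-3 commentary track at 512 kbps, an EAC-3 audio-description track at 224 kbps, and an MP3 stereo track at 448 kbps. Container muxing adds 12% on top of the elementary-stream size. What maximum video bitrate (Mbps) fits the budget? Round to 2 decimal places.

6.93 Mbps

Budget: 3.0 GB = 24000.0 Mb.
Stream payload after overhead: 24000.0 / 1.12 = 21428.6 Mb.
44 min = 2640 s
Total bitrate budget: 21428.6 Mb / 2640 s = 8.117 Mbps.
Audio total: 512 + 224 + 448 = 1184 kbps = 1.184 Mbps.
Video: 8.117 − 1.184 = 6.933 Mbps.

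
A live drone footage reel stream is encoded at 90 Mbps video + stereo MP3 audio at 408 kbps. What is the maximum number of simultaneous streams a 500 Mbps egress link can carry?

5

Audio: 408 kbps = 0.408 Mbps.
Per-viewer media rate: 90.408 Mbps.
500 Mbps = 500.0 Mbps; 500.0 / 90.408 = 5.53 → 5 viewers.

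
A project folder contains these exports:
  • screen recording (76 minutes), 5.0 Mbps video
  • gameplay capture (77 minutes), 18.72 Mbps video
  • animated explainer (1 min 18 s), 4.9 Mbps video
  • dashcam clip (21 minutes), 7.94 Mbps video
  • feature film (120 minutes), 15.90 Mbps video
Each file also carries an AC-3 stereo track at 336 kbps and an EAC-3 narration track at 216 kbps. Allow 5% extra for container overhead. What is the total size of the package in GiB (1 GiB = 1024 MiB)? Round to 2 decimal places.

29.82 GiB

Audio total: 336 + 216 = 552 kbps = 0.552 Mbps.
screen recording: 5.552 Mbps × 4560 s × 1.05 = 26583.0 Mb
gameplay capture: 19.272 Mbps × 4620 s × 1.05 = 93488.5 Mb
animated explainer: 5.452 Mbps × 78 s × 1.05 = 446.5 Mb
dashcam clip: 8.492 Mbps × 1260 s × 1.05 = 11234.9 Mb
feature film: 16.452 Mbps × 7200 s × 1.05 = 124377.1 Mb
Total: 256130.0 Mb = 32016.3 MB.
= 29.82 GiB.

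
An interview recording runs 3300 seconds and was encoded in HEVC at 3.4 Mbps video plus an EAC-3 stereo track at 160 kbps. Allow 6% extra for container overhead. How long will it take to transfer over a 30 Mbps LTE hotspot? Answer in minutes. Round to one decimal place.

6.9 minutes

Audio: 160 kbps = 0.160 Mbps.
Total bitrate: 3.560 Mbps.
File: 3.560 Mbps × 3300 s = 11748.0 Mb.
With 6% container overhead: ×1.06. → 12452.9 Mb.
At 30 Mbps: 12452.9 / 30 = 415.1 s ≈ 6.92 minutes.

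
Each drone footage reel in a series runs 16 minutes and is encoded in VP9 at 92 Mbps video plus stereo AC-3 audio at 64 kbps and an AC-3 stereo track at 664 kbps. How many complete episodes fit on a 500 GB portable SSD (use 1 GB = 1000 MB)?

16 min = 960 s
Audio total: 64 + 664 = 728 kbps = 0.728 Mbps.
Total bitrate: 92.728 Mbps.
Per item: 92.728 Mbps × 960 s = 89,019 Mb = 11,127 MB.
Capacity: 500 GB = 4,000,000 Mb; 44.93 items → 44 complete.

44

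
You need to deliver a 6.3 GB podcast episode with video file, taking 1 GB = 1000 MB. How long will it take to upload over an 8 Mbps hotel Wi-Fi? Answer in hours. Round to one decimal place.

1.8 hours

File: 6.3 GB = 50400.0 Mb.
At 8 Mbps: 50400.0 / 8 = 6300.0 s ≈ 1.75 hours.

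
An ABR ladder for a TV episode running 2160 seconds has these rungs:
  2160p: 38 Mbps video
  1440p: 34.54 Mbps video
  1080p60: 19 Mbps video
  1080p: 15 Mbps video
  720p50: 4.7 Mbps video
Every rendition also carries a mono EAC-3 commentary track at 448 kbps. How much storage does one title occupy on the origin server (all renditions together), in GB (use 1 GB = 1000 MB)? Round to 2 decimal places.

Audio: 448 kbps = 0.448 Mbps.
Sum of rendition bitrates: (38+0.448) + (34.54+0.448) + (19+0.448) + (15+0.448) + (4.7+0.448) = 113.480 Mbps.
× 2160 s = 245,117 Mb = 30,640 MB = 30.64 GB.

30.64 GB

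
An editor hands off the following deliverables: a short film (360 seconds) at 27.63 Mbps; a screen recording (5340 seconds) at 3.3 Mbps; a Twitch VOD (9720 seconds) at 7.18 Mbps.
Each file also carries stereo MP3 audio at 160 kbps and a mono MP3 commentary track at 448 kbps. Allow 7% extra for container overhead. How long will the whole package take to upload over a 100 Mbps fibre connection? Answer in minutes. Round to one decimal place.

19.0 minutes

Audio total: 160 + 448 = 608 kbps = 0.608 Mbps.
short film: 28.238 Mbps × 360 s × 1.07 = 10877.3 Mb
screen recording: 3.908 Mbps × 5340 s × 1.07 = 22329.5 Mb
Twitch VOD: 7.788 Mbps × 9720 s × 1.07 = 80998.3 Mb
Total: 114205.1 Mb = 14275.6 MB.
At 100 Mbps: 114205.1 / 100 = 1142 s ≈ 19 minutes.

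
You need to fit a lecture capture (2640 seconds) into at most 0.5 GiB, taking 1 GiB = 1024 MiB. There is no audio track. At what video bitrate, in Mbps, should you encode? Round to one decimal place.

Budget: 0.5 GiB = 4295.0 Mb.
Total bitrate budget: 4295.0 Mb / 2640 s = 1.627 Mbps.

1.6 Mbps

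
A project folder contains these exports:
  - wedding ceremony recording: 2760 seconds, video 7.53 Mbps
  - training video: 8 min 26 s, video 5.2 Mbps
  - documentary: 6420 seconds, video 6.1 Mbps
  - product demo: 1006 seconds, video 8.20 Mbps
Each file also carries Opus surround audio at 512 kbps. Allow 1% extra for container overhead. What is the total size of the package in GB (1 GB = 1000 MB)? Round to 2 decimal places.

Audio: 512 kbps = 0.512 Mbps.
wedding ceremony recording: 8.042 Mbps × 2760 s × 1.01 = 22417.9 Mb
training video: 5.712 Mbps × 506 s × 1.01 = 2919.2 Mb
documentary: 6.612 Mbps × 6420 s × 1.01 = 42873.5 Mb
product demo: 8.712 Mbps × 1006 s × 1.01 = 8851.9 Mb
Total: 77062.5 Mb = 9632.8 MB.
= 9.633 GB.

9.63 GB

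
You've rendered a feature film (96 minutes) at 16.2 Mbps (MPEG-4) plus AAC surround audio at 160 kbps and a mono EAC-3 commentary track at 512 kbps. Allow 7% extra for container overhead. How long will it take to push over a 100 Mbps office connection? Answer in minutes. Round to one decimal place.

17.3 minutes

96 min = 5760 s
Audio total: 160 + 512 = 672 kbps = 0.672 Mbps.
Total bitrate: 16.872 Mbps.
File: 16.872 Mbps × 5760 s = 97182.7 Mb.
With 7% container overhead: ×1.07. → 103985.5 Mb.
At 100 Mbps: 103985.5 / 100 = 1039.9 s ≈ 17.3 minutes.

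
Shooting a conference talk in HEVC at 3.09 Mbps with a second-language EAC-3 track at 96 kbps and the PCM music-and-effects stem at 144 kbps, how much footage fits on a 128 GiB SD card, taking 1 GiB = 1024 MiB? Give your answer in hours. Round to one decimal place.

Audio total: 96 + 144 = 240 kbps = 0.240 Mbps.
Total bitrate: 3.09 + 0.240 = 3.330 Mbps.
Capacity: 128 GiB = 1,099,512 Mb.
Recording time: 1,099,512 / 3.330 = 330,184 s ≈ 91.7 hours.

91.7 hours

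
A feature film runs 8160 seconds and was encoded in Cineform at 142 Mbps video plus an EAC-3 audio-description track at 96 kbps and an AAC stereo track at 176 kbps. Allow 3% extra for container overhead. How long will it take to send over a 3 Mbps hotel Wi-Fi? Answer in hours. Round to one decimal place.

Audio total: 96 + 176 = 272 kbps = 0.272 Mbps.
Total bitrate: 142.272 Mbps.
File: 142.272 Mbps × 8160 s = 1160939.5 Mb.
With 3% container overhead: ×1.03. → 1195767.7 Mb.
At 3 Mbps: 1195767.7 / 3 = 398589.2 s ≈ 111 hours.

110.7 hours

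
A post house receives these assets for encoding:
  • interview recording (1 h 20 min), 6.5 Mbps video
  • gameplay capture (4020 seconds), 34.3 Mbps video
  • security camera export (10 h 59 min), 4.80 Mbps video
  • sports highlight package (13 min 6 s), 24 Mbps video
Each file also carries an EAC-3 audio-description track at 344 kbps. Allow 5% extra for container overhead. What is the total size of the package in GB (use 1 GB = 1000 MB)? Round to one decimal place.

Audio: 344 kbps = 0.344 Mbps.
interview recording: 6.844 Mbps × 4800 s × 1.05 = 34493.8 Mb
gameplay capture: 34.644 Mbps × 4020 s × 1.05 = 146232.3 Mb
security camera export: 5.144 Mbps × 39540 s × 1.05 = 213563.4 Mb
sports highlight package: 24.344 Mbps × 786 s × 1.05 = 20091.1 Mb
Total: 414380.6 Mb = 51797.6 MB.
= 51.80 GB.

51.8 GB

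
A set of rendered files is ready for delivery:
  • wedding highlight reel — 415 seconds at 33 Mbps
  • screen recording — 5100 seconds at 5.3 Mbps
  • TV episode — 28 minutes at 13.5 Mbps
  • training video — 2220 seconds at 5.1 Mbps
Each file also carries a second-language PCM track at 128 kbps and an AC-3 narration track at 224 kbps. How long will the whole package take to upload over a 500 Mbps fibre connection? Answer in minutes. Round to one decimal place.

2.6 minutes

Audio total: 128 + 224 = 352 kbps = 0.352 Mbps.
wedding highlight reel: 33.352 Mbps × 415 s = 13841.1 Mb
screen recording: 5.652 Mbps × 5100 s = 28825.2 Mb
TV episode: 13.852 Mbps × 1680 s = 23271.4 Mb
training video: 5.452 Mbps × 2220 s = 12103.4 Mb
Total: 78041.1 Mb = 9755.1 MB.
At 500 Mbps: 78041.1 / 500 = 156 s ≈ 2.6 minutes.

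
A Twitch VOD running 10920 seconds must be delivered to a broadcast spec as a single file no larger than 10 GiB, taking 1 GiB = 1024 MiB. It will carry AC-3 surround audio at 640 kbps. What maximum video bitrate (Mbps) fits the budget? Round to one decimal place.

Budget: 10 GiB = 85899.3 Mb.
Total bitrate budget: 85899.3 Mb / 10920 s = 7.866 Mbps.
Audio: 640 kbps = 0.640 Mbps.
Video: 7.866 − 0.640 = 7.226 Mbps.

7.2 Mbps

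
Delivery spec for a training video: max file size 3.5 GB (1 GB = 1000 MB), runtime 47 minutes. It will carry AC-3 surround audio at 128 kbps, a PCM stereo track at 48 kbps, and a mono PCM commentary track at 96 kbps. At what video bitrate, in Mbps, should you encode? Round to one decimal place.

Budget: 3.5 GB = 28000.0 Mb.
47 min = 2820 s
Total bitrate budget: 28000.0 Mb / 2820 s = 9.929 Mbps.
Audio total: 128 + 48 + 96 = 272 kbps = 0.272 Mbps.
Video: 9.929 − 0.272 = 9.657 Mbps.

9.7 Mbps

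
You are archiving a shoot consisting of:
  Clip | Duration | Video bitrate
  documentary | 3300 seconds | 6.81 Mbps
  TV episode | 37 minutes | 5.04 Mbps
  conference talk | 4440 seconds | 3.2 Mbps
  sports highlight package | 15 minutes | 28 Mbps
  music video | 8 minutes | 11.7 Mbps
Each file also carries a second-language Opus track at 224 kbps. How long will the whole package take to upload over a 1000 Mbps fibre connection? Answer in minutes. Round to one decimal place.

Audio: 224 kbps = 0.224 Mbps.
documentary: 7.034 Mbps × 3300 s = 23212.2 Mb
TV episode: 5.264 Mbps × 2220 s = 11686.1 Mb
conference talk: 3.424 Mbps × 4440 s = 15202.6 Mb
sports highlight package: 28.224 Mbps × 900 s = 25401.6 Mb
music video: 11.924 Mbps × 480 s = 5723.5 Mb
Total: 81226.0 Mb = 10153.2 MB.
At 1000 Mbps: 81226.0 / 1000 = 81 s ≈ 1.35 minutes.

1.4 minutes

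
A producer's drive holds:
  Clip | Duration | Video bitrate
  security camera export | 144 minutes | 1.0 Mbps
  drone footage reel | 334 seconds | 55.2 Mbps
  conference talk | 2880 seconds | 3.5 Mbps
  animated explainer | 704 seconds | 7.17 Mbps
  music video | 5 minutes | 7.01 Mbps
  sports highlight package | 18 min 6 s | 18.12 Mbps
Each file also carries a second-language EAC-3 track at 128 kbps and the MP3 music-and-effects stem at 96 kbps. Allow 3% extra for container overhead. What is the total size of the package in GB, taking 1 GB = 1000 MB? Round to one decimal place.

8.6 GB

Audio total: 128 + 96 = 224 kbps = 0.224 Mbps.
security camera export: 1.224 Mbps × 8640 s × 1.03 = 10892.6 Mb
drone footage reel: 55.424 Mbps × 334 s × 1.03 = 19067.0 Mb
conference talk: 3.724 Mbps × 2880 s × 1.03 = 11046.9 Mb
animated explainer: 7.394 Mbps × 704 s × 1.03 = 5361.5 Mb
music video: 7.234 Mbps × 300 s × 1.03 = 2235.3 Mb
sports highlight package: 18.344 Mbps × 1086 s × 1.03 = 20519.2 Mb
Total: 69122.5 Mb = 8640.3 MB.
= 8.640 GB.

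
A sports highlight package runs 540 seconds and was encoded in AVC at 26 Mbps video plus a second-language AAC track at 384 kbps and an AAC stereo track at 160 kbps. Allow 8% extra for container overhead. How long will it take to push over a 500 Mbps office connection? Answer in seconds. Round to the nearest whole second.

Audio total: 384 + 160 = 544 kbps = 0.544 Mbps.
Total bitrate: 26.544 Mbps.
File: 26.544 Mbps × 540 s = 14333.8 Mb.
With 8% container overhead: ×1.08. → 15480.5 Mb.
At 500 Mbps: 15480.5 / 500 = 31.0 s ≈ 31 seconds.

31 seconds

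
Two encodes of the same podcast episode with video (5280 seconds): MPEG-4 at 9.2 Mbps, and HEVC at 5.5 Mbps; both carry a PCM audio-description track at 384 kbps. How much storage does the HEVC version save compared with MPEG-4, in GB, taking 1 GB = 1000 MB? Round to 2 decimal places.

2.44 GB

Audio: 384 kbps = 0.384 Mbps.
MPEG-4: 9.584 Mbps × 5280 s = 50603.5 Mb = 6.325 GB.
HEVC: 5.884 Mbps × 5280 s = 31067.5 Mb = 3.883 GB.
Saving: 6.325 − 3.883 = 2.442 GB.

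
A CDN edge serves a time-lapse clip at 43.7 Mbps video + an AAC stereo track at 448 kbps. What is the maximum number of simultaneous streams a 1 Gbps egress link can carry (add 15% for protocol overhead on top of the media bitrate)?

19

Audio: 448 kbps = 0.448 Mbps.
Per-viewer media rate: 44.148 Mbps.
On the wire with 15% overhead: 50.770 Mbps.
1 Gbps = 1,000 Mbps; 1,000 / 50.770 = 19.70 → 19 viewers.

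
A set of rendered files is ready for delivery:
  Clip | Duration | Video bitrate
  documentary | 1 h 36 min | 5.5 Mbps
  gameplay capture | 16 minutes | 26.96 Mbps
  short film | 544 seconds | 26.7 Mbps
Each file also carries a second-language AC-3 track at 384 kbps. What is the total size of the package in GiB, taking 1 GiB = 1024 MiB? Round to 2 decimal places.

Audio: 384 kbps = 0.384 Mbps.
documentary: 5.884 Mbps × 5760 s = 33891.8 Mb
gameplay capture: 27.344 Mbps × 960 s = 26250.2 Mb
short film: 27.084 Mbps × 544 s = 14733.7 Mb
Total: 74875.8 Mb = 9359.5 MB.
= 8.717 GiB.

8.72 GiB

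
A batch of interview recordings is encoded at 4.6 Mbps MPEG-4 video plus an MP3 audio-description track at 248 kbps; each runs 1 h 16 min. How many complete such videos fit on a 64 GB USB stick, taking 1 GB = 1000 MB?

1 h 16 min = 76 min = 4560 s
Audio: 248 kbps = 0.248 Mbps.
Total bitrate: 4.848 Mbps.
Per item: 4.848 Mbps × 4560 s = 22,107 Mb = 2,763 MB.
Capacity: 64 GB = 512,000 Mb; 23.16 items → 23 complete.

23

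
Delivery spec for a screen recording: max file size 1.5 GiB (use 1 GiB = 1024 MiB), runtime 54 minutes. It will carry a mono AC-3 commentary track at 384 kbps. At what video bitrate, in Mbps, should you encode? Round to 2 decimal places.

Budget: 1.5 GiB = 12884.9 Mb.
54 min = 3240 s
Total bitrate budget: 12884.9 Mb / 3240 s = 3.977 Mbps.
Audio: 384 kbps = 0.384 Mbps.
Video: 3.977 − 0.384 = 3.593 Mbps.

3.59 Mbps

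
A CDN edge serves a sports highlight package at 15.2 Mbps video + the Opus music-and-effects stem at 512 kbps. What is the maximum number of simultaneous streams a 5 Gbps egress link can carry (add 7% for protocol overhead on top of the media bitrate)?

Audio: 512 kbps = 0.512 Mbps.
Per-viewer media rate: 15.712 Mbps.
On the wire with 7% overhead: 16.812 Mbps.
5 Gbps = 5,000 Mbps; 5,000 / 16.812 = 297.41 → 297 viewers.

297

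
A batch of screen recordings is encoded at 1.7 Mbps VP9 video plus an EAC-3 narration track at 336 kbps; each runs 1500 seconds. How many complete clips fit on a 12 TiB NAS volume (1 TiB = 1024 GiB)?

Audio: 336 kbps = 0.336 Mbps.
Total bitrate: 2.036 Mbps.
Per item: 2.036 Mbps × 1500 s = 3,054 Mb = 381.8 MB.
Capacity: 12 TiB = 105,553,116 Mb; 34562.25 items → 34562 complete.

34562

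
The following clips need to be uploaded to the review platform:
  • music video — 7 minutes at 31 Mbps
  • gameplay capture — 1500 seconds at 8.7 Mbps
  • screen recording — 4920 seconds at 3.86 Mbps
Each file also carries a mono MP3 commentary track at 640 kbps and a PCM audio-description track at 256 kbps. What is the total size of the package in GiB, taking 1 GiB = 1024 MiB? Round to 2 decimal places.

Audio total: 640 + 256 = 896 kbps = 0.896 Mbps.
music video: 31.896 Mbps × 420 s = 13396.3 Mb
gameplay capture: 9.596 Mbps × 1500 s = 14394.0 Mb
screen recording: 4.756 Mbps × 4920 s = 23399.5 Mb
Total: 51189.8 Mb = 6398.7 MB.
= 5.959 GiB.

5.96 GiB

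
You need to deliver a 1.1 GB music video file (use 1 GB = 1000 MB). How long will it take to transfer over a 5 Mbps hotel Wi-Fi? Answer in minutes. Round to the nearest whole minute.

29 minutes

File: 1.1 GB = 8800.0 Mb.
At 5 Mbps: 8800.0 / 5 = 1760.0 s ≈ 29.3 minutes.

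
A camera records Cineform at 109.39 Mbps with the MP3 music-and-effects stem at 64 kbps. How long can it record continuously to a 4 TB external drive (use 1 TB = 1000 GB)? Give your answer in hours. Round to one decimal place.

Audio: 64 kbps = 0.064 Mbps.
Total bitrate: 109.39 + 0.064 = 109.454 Mbps.
Capacity: 4 TB = 32,000,000 Mb.
Recording time: 32,000,000 / 109.454 = 292,360 s ≈ 81.2 hours.

81.2 hours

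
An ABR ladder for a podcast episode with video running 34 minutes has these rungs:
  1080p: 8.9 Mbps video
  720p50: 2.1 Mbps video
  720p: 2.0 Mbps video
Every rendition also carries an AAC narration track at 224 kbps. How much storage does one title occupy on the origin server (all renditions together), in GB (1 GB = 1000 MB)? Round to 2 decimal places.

3.49 GB

34 min = 2040 s
Audio: 224 kbps = 0.224 Mbps.
Sum of rendition bitrates: (8.9+0.224) + (2.1+0.224) + (2.0+0.224) = 13.672 Mbps.
× 2040 s = 27,891 Mb = 3,486 MB = 3.486 GB.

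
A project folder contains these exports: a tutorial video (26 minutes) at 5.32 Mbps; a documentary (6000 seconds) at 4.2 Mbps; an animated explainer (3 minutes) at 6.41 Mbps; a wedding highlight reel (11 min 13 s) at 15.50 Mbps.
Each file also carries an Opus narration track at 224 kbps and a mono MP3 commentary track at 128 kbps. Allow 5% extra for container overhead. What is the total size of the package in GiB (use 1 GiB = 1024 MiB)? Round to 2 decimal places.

5.87 GiB

Audio total: 224 + 128 = 352 kbps = 0.352 Mbps.
tutorial video: 5.672 Mbps × 1560 s × 1.05 = 9290.7 Mb
documentary: 4.552 Mbps × 6000 s × 1.05 = 28677.6 Mb
animated explainer: 6.762 Mbps × 180 s × 1.05 = 1278.0 Mb
wedding highlight reel: 15.852 Mbps × 673 s × 1.05 = 11201.8 Mb
Total: 50448.2 Mb = 6306.0 MB.
= 5.873 GiB.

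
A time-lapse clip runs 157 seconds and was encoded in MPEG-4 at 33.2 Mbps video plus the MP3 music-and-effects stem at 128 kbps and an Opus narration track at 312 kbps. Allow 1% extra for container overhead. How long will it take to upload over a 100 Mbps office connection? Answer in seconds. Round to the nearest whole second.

Audio total: 128 + 312 = 440 kbps = 0.440 Mbps.
Total bitrate: 33.640 Mbps.
File: 33.640 Mbps × 157 s = 5281.5 Mb.
With 1% container overhead: ×1.01. → 5334.3 Mb.
At 100 Mbps: 5334.3 / 100 = 53.3 s ≈ 53.3 seconds.

53 seconds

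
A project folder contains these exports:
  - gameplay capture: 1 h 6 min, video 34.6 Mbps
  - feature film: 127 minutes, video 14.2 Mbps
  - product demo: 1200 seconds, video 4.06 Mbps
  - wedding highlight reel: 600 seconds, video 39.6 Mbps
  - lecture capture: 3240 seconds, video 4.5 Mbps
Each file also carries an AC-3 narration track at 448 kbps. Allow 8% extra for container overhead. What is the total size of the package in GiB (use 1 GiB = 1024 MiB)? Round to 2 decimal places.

37.20 GiB

Audio: 448 kbps = 0.448 Mbps.
gameplay capture: 35.048 Mbps × 3960 s × 1.08 = 149893.3 Mb
feature film: 14.648 Mbps × 7620 s × 1.08 = 120547.2 Mb
product demo: 4.508 Mbps × 1200 s × 1.08 = 5842.4 Mb
wedding highlight reel: 40.048 Mbps × 600 s × 1.08 = 25951.1 Mb
lecture capture: 4.948 Mbps × 3240 s × 1.08 = 17314.0 Mb
Total: 319548.0 Mb = 39943.5 MB.
= 37.20 GiB.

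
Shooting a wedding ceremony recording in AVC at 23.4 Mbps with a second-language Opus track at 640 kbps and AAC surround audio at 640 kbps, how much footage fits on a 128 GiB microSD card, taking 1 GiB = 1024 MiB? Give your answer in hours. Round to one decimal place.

Audio total: 640 + 640 = 1280 kbps = 1.280 Mbps.
Total bitrate: 23.4 + 1.280 = 24.680 Mbps.
Capacity: 128 GiB = 1,099,512 Mb.
Recording time: 1,099,512 / 24.680 = 44,551 s ≈ 12.4 hours.

12.4 hours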